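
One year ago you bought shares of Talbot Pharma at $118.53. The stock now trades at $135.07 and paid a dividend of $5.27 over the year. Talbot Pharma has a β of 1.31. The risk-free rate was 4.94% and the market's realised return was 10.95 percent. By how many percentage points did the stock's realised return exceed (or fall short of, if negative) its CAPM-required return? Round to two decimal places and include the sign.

+5.59%

Realised HPR = (P1 + D1 − P0) / P0 = (135.07 + 5.27 − 118.53) / 118.53 = 21.81 / 118.53 = 18.4004%
MRP = 10.95% − 4.94% = 6.01%
CAPM required = R_f + β·MRP = 4.94% + 1.31 × 6.01% = 12.8131%
α = realised − required = 18.4004% − 12.8131% = +5.59%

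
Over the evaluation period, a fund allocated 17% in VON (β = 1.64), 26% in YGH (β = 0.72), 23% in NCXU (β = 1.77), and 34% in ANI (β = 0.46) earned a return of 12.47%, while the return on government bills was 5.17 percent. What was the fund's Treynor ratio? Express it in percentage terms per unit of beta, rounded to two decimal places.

7.09%

β_P = 0.17×1.64 + 0.26×0.72 + 0.23×1.77 + 0.34×0.46 = 1.0295
Treynor = (R_P − R_f) / β_P = (12.47% − 5.17%) / 1.0295 = 7.30% / 1.0295 = 7.09%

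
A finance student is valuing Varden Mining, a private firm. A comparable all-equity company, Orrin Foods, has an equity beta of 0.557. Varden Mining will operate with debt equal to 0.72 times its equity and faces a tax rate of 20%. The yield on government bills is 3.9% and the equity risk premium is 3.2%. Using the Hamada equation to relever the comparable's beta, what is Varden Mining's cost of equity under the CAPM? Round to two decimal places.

6.71%

β_L = β_U × [1 + (1 − t)(D/E)] = 0.557 × [1 + (1 − 0.20) × 0.72]
    = 0.557 × [1 + 0.80 × 0.72] = 0.557 × 1.5760 = 0.8778
E(R) = R_f + β_L × MRP = 3.9% + 0.8778 × 3.2% = 6.71%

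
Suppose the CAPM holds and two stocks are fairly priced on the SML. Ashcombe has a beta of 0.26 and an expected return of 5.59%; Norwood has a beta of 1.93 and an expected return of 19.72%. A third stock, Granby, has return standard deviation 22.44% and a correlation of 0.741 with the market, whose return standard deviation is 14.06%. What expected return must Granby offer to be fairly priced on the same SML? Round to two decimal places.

13.40%

MRP = (19.72% − 5.59%) / (1.93 − 0.26) = 8.4611%
R_f = 5.59% − 0.26 × 8.4611% = 3.3901%
β_Granby = ρ·σ_i/σ_m = 0.741 × 22.44 / 14.06 = 1.1826
E(R_Granby) = R_f + β × MRP = 3.3901% + 1.1826 × 8.4611% = 13.40%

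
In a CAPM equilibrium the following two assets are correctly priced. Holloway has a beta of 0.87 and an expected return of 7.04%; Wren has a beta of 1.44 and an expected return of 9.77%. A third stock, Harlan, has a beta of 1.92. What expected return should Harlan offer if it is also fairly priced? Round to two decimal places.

MRP (SML slope) = (9.77% − 7.04%) / (1.44 − 0.87) = 2.73% / 0.57 = 4.7895%
R_f (intercept) = 7.04% − 0.87 × 4.7895% = 2.8731%
E(R_Harlan) = R_f + β × MRP = 2.8731% + 1.92 × 4.7895% = 12.07%

12.07%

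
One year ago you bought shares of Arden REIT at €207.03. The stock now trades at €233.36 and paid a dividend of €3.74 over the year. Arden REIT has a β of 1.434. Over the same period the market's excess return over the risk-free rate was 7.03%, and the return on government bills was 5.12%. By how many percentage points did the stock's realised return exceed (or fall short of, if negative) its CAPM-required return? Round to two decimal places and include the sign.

-0.68%

Realised HPR = (P1 + D1 − P0) / P0 = (233.36 + 3.74 − 207.03) / 207.03 = 30.07 / 207.03 = 14.5245%
CAPM required = R_f + β·MRP = 5.12% + 1.434 × 7.03% = 15.20102%
α = realised − required = 14.5245% − 15.20102% = -0.68%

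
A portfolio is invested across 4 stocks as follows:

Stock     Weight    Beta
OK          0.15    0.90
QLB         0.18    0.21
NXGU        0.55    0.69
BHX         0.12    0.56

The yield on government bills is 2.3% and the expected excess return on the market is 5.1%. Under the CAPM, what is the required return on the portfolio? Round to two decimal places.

5.46%

β_P = Σ w_i β_i = 0.15×0.90 + 0.18×0.21 + 0.55×0.69 + 0.12×0.56 = 0.6195
E(R_P) = R_f + β_P × MRP = 2.3% + 0.6195 × 5.1% = 5.46%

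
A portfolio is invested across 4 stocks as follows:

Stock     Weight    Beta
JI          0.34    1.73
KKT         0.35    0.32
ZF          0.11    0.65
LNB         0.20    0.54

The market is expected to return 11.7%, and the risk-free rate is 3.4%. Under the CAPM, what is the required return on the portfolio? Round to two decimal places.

β_P = Σ w_i β_i = 0.34×1.73 + 0.35×0.32 + 0.11×0.65 + 0.20×0.54 = 0.8797
MRP = 11.7% − 3.4% = 8.30%
E(R_P) = R_f + β_P × MRP = 3.4% + 0.8797 × 8.3% = 10.70%

10.70%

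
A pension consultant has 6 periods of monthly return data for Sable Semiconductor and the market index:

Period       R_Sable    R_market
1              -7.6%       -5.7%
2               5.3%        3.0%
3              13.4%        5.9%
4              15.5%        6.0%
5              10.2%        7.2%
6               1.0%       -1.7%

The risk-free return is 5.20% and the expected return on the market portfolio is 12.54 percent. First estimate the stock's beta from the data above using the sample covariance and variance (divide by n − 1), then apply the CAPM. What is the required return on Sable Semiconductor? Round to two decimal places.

Mean R_i = (-7.6 + 5.3 + 13.4 + 15.5 + 10.2 + 1.0) / 6 = 6.3000%
Mean R_m = (-5.7 + 3.0 + 5.9 + 6.0 + 7.2 − 1.7) / 6 = 2.4500%
Σ(R_i − R̄_i)(R_m − R̄_m) = 210.4100  ⇒  Cov = 210.4100 / 5 = 42.0820
Σ(R_m − R̄_m)² = 131.0150  ⇒  Var(R_m) = 131.0150 / 5 = 26.2030
β = Cov / Var(R_m) = 42.0820 / 26.2030 = 1.6060
MRP = 12.54% − 5.20% = 7.34%
E(R) = R_f + β × MRP = 5.20% + 1.6060 × 7.34% = 16.99%

16.99%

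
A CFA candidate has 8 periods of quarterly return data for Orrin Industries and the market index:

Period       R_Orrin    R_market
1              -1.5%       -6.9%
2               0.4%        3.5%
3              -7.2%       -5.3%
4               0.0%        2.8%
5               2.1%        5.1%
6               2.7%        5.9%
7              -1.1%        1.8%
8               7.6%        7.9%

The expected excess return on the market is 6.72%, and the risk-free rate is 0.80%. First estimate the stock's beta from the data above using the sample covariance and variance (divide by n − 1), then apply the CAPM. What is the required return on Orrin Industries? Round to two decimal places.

5.25%

Mean R_i = (-1.5 + 0.4 − 7.2 + 0.0 + 2.1 + 2.7 − 1.1 + 7.6) / 8 = 0.3750%
Mean R_m = (-6.9 + 3.5 − 5.3 + 2.8 + 5.1 + 5.9 + 1.8 + 7.9) / 8 = 1.8500%
Σ(R_i − R̄_i)(R_m − R̄_m) = 129.0600  ⇒  Cov = 129.0600 / 7 = 18.4371
Σ(R_m − R̄_m)² = 194.8800  ⇒  Var(R_m) = 194.8800 / 7 = 27.8400
β = Cov / Var(R_m) = 18.4371 / 27.8400 = 0.6623
E(R) = R_f + β × MRP = 0.80% + 0.6623 × 6.72% = 5.25%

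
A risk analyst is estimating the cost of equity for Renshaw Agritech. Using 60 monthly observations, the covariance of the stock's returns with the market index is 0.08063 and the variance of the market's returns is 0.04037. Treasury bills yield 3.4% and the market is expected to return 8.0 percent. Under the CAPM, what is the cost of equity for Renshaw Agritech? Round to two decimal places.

12.59%

β = Cov(R_i, R_m) / Var(R_m) = 0.08063 / 0.04037 = 1.9973
MRP = 8.0% − 3.4% = 4.60%
E(R) = R_f + β × MRP = 3.4% + 1.9973 × 4.6% = 12.59%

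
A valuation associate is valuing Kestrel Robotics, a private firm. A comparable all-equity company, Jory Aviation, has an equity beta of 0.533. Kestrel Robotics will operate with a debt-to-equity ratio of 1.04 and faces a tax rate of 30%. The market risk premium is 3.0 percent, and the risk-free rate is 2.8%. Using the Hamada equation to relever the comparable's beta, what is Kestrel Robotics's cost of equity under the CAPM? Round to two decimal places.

5.56%

β_L = β_U × [1 + (1 − t)(D/E)] = 0.533 × [1 + (1 − 0.30) × 1.04]
    = 0.533 × [1 + 0.70 × 1.04] = 0.533 × 1.7280 = 0.9210
E(R) = R_f + β_L × MRP = 2.8% + 0.9210 × 3.0% = 5.56%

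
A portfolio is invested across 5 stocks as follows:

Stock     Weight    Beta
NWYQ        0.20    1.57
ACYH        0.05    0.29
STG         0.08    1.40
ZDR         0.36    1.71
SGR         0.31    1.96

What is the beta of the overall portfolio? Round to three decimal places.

1.664

β_P = Σ w_i β_i = 0.20×1.57 + 0.05×0.29 + 0.08×1.40 + 0.36×1.71 + 0.31×1.96 = 1.6637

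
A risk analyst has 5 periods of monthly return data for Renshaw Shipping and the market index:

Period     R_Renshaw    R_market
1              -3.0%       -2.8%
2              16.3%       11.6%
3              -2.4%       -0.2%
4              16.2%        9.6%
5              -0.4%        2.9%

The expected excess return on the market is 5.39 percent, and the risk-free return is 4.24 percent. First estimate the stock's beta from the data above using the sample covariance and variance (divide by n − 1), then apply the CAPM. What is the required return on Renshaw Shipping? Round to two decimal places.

Mean R_i = (-3.0 + 16.3 − 2.4 + 16.2 − 0.4) / 5 = 5.3400%
Mean R_m = (-2.8 + 11.6 − 0.2 + 9.6 + 2.9) / 5 = 4.2200%
Σ(R_i − R̄_i)(R_m − R̄_m) = 239.6460  ⇒  Cov = 239.6460 / 4 = 59.9115
Σ(R_m − R̄_m)² = 153.9680  ⇒  Var(R_m) = 153.9680 / 4 = 38.4920
β = Cov / Var(R_m) = 59.9115 / 38.4920 = 1.5565
E(R) = R_f + β × MRP = 4.24% + 1.5565 × 5.39% = 12.63%

12.63%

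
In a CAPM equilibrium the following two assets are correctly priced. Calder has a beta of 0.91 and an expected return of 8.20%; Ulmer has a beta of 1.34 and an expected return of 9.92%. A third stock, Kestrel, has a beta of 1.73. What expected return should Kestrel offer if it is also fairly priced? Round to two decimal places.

MRP (SML slope) = (9.92% − 8.20%) / (1.34 − 0.91) = 1.72% / 0.43 = 4.0000%
R_f (intercept) = 8.20% − 0.91 × 4.0000% = 4.5600%
E(R_Kestrel) = R_f + β × MRP = 4.5600% + 1.73 × 4.0000% = 11.48%

11.48%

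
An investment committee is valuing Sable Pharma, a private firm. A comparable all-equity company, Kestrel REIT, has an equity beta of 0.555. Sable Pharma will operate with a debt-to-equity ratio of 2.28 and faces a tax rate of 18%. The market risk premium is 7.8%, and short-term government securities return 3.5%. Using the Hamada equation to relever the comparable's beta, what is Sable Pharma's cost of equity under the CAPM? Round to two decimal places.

β_L = β_U × [1 + (1 − t)(D/E)] = 0.555 × [1 + (1 − 0.18) × 2.28]
    = 0.555 × [1 + 0.82 × 2.28] = 0.555 × 2.8696 = 1.5926
E(R) = R_f + β_L × MRP = 3.5% + 1.5926 × 7.8% = 15.92%

15.92%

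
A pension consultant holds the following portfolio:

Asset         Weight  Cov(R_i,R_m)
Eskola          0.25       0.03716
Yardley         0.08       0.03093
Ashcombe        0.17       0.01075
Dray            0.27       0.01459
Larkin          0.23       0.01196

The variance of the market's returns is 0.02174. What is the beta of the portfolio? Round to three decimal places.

0.933

β_Eskola = 0.03716 / 0.02174 = 1.7093
β_Yardley = 0.03093 / 0.02174 = 1.4227
β_Ashcombe = 0.01075 / 0.02174 = 0.4945
β_Dray = 0.01459 / 0.02174 = 0.6711
β_Larkin = 0.01196 / 0.02174 = 0.5501
β_P = Σ w_i β_i = 0.25×1.7093 + 0.08×1.4227 + 0.17×0.4945 + 0.27×0.6711 + 0.23×0.5501 = 0.9329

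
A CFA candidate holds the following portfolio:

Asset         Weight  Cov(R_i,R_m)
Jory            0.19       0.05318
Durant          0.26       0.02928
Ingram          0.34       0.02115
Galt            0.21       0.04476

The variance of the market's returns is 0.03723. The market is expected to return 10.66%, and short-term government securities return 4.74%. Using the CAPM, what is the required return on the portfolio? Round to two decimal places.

β_Jory = 0.05318 / 0.03723 = 1.4284
β_Durant = 0.02928 / 0.03723 = 0.7865
β_Ingram = 0.02115 / 0.03723 = 0.5681
β_Galt = 0.04476 / 0.03723 = 1.2023
β_P = Σ w_i β_i = 0.19×1.4284 + 0.26×0.7865 + 0.34×0.5681 + 0.21×1.2023 = 0.9215
MRP = 10.66% − 4.74% = 5.92%
E(R_P) = R_f + β_P × MRP = 4.74% + 0.9215 × 5.92% = 10.20%

10.20%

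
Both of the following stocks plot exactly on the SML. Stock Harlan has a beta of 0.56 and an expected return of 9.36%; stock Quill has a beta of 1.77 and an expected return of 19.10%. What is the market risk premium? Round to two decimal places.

8.05%

Both satisfy E(R) = R_f + β·MRP, so the slope of the SML is
MRP = (19.10% − 9.36%) / (1.77 − 0.56) = 9.74% / 1.21 = 8.0496%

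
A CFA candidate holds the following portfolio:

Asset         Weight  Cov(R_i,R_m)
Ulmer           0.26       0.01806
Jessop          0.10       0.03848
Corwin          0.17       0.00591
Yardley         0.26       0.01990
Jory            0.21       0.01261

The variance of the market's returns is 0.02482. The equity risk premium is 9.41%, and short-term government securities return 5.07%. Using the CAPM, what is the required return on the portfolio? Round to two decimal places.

β_Ulmer = 0.01806 / 0.02482 = 0.7276
β_Jessop = 0.03848 / 0.02482 = 1.5504
β_Corwin = 0.00591 / 0.02482 = 0.2381
β_Yardley = 0.01990 / 0.02482 = 0.8018
β_Jory = 0.01261 / 0.02482 = 0.5081
β_P = Σ w_i β_i = 0.26×0.7276 + 0.10×1.5504 + 0.17×0.2381 + 0.26×0.8018 + 0.21×0.5081 = 0.6999
E(R_P) = R_f + β_P × MRP = 5.07% + 0.6999 × 9.41% = 11.66%

11.66%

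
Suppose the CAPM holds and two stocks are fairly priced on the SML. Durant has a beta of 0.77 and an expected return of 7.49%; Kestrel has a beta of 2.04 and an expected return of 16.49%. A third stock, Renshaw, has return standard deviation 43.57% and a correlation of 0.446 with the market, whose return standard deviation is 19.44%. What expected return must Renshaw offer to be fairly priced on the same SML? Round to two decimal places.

MRP = (16.49% − 7.49%) / (2.04 − 0.77) = 7.0866%
R_f = 7.49% − 0.77 × 7.0866% = 2.0333%
β_Renshaw = ρ·σ_i/σ_m = 0.446 × 43.57 / 19.44 = 0.9996
E(R_Renshaw) = R_f + β × MRP = 2.0333% + 0.9996 × 7.0866% = 9.12%

9.12%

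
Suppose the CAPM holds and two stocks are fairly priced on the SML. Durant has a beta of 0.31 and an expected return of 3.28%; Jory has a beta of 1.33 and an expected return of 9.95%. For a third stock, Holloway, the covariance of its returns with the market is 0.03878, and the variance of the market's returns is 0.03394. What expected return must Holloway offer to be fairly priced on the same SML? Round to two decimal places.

MRP = (9.95% − 3.28%) / (1.33 − 0.31) = 6.5392%
R_f = 3.28% − 0.31 × 6.5392% = 1.2528%
β_Holloway = Cov / Var(R_m) = 0.03878 / 0.03394 = 1.1426
E(R_Holloway) = R_f + β × MRP = 1.2528% + 1.1426 × 6.5392% = 8.72%

8.72%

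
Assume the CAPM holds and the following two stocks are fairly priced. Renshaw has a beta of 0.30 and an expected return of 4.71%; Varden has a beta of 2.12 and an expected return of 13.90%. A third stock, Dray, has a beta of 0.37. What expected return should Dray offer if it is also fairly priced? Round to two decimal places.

5.06%

MRP (SML slope) = (13.90% − 4.71%) / (2.12 − 0.30) = 9.19% / 1.82 = 5.0495%
R_f (intercept) = 4.71% − 0.30 × 5.0495% = 3.1952%
E(R_Dray) = R_f + β × MRP = 3.1952% + 0.37 × 5.0495% = 5.06%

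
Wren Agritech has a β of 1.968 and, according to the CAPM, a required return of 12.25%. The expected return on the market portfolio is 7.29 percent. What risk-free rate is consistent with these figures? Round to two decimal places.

E(R) = R_f + β(E(R_m) − R_f) = R_f(1 − β) + β·E(R_m)
12.25% = R_f × (1 − 1.968) + 1.968 × 7.29%
12.25% = R_f × -0.968 + 14.34672%
R_f = (12.25% − 14.34672%) / -0.968 = 2.17%

2.17%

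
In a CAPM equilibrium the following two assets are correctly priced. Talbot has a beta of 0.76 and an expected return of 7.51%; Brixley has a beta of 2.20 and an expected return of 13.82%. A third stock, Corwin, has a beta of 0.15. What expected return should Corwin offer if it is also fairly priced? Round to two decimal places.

MRP (SML slope) = (13.82% − 7.51%) / (2.20 − 0.76) = 6.31% / 1.44 = 4.3819%
R_f (intercept) = 7.51% − 0.76 × 4.3819% = 4.1798%
E(R_Corwin) = R_f + β × MRP = 4.1798% + 0.15 × 4.3819% = 4.84%

4.84%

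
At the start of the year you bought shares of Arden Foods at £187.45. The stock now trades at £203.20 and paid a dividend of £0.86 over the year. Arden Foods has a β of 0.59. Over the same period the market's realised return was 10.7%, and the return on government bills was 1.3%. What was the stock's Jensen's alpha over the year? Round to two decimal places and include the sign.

+2.02%

Realised HPR = (P1 + D1 − P0) / P0 = (203.20 + 0.86 − 187.45) / 187.45 = 16.61 / 187.45 = 8.8610%
MRP = 10.7% − 1.3% = 9.40%
CAPM required = R_f + β·MRP = 1.3% + 0.59 × 9.4% = 6.8460%
α = realised − required = 8.8610% − 6.8460% = +2.02%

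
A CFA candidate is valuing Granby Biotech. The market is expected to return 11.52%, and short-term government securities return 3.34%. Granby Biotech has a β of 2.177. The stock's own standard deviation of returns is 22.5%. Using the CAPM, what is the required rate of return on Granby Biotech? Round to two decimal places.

Market risk premium = E(R_m) − R_f = 11.52% − 3.34% = 8.18%
E(R) = R_f + β × MRP = 3.34% + 2.177 × 8.18% = 21.15%

21.15%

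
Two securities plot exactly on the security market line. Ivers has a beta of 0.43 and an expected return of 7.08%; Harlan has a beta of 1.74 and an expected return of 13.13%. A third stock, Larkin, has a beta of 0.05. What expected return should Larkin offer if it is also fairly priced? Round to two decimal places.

5.33%

MRP (SML slope) = (13.13% − 7.08%) / (1.74 − 0.43) = 6.05% / 1.31 = 4.6183%
R_f (intercept) = 7.08% − 0.43 × 4.6183% = 5.0941%
E(R_Larkin) = R_f + β × MRP = 5.0941% + 0.05 × 4.6183% = 5.33%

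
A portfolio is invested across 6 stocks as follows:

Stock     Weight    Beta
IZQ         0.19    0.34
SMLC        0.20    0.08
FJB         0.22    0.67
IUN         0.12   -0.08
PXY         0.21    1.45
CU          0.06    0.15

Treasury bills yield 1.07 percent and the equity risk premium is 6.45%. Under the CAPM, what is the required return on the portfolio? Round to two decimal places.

4.50%

β_P = Σ w_i β_i = 0.19×0.34 + 0.20×0.08 + 0.22×0.67 + 0.12×-0.08 + 0.21×1.45 + 0.06×0.15 = 0.5319
E(R_P) = R_f + β_P × MRP = 1.07% + 0.5319 × 6.45% = 4.50%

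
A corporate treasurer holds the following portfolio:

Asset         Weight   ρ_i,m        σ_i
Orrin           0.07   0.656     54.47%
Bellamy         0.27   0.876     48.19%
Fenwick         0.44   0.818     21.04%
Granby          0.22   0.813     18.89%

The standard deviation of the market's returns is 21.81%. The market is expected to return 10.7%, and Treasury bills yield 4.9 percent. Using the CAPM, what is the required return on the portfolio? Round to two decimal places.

11.51%

β_Orrin = 0.656 × 54.47% / 21.81% = 1.6383
β_Bellamy = 0.876 × 48.19% / 21.81% = 1.9356
β_Fenwick = 0.818 × 21.04% / 21.81% = 0.7891
β_Granby = 0.813 × 18.89% / 21.81% = 0.7042
β_P = Σ w_i β_i = 0.07×1.6383 + 0.27×1.9356 + 0.44×0.7891 + 0.22×0.7042 = 1.1394
MRP = 10.7% − 4.9% = 5.80%
E(R_P) = R_f + β_P × MRP = 4.9% + 1.1394 × 5.8% = 11.51%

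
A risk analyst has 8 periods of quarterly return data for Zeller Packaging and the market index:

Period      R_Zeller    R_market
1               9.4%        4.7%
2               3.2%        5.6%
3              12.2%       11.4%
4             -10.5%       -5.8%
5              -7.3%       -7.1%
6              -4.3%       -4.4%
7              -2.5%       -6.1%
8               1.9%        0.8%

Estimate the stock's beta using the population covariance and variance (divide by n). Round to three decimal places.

1.078

Mean R_i = (9.4 + 3.2 + 12.2 − 10.5 − 7.3 − 4.3 − 2.5 + 1.9) / 8 = 0.2625%
Mean R_m = (4.7 + 5.6 + 11.4 − 5.8 − 7.1 − 4.4 − 6.1 + 0.8) / 8 = -0.1125%
Σ(R_i − R̄_i)(R_m − R̄_m) = 349.8363  ⇒  Cov = 349.8363 / 8 = 43.7295
Σ(R_m − R̄_m)² = 324.5688  ⇒  Var(R_m) = 324.5688 / 8 = 40.5711
β = Cov / Var(R_m) = 43.7295 / 40.5711 = 1.0778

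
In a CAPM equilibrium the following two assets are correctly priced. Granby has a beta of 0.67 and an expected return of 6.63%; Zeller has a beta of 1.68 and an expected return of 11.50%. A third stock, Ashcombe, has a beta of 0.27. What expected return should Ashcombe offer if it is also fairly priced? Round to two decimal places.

MRP (SML slope) = (11.50% − 6.63%) / (1.68 − 0.67) = 4.87% / 1.01 = 4.8218%
R_f (intercept) = 6.63% − 0.67 × 4.8218% = 3.3994%
E(R_Ashcombe) = R_f + β × MRP = 3.3994% + 0.27 × 4.8218% = 4.70%

4.70%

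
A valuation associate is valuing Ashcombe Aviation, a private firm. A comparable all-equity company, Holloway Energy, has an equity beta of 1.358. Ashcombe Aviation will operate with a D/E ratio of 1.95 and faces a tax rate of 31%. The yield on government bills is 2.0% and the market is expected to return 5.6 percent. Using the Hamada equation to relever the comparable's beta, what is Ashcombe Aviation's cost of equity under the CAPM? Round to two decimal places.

β_L = β_U × [1 + (1 − t)(D/E)] = 1.358 × [1 + (1 − 0.31) × 1.95]
    = 1.358 × [1 + 0.69 × 1.95] = 1.358 × 2.3455 = 3.1852
MRP = 5.6% − 2.0% = 3.60%
E(R) = R_f + β_L × MRP = 2.0% + 3.1852 × 3.6% = 13.47%

13.47%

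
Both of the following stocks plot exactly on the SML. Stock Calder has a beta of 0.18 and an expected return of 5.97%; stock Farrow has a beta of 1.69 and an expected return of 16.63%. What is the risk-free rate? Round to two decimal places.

4.70%

Both satisfy E(R) = R_f + β·MRP, so the slope of the SML is
MRP = (16.63% − 5.97%) / (1.69 − 0.18) = 10.66% / 1.51 = 7.0596%
R_f = E(R_Calder) − β_Calder·MRP = 5.97% − 0.18 × 7.0596% = 4.6993%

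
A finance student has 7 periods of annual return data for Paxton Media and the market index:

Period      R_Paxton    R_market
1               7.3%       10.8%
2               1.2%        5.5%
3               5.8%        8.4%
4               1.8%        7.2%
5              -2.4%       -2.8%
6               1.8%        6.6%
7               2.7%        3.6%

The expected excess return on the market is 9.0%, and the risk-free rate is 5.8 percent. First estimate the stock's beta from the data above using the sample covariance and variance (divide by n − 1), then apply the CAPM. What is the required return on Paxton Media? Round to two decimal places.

Mean R_i = (7.3 + 1.2 + 5.8 + 1.8 − 2.4 + 1.8 + 2.7) / 7 = 2.6000%
Mean R_m = (10.8 + 5.5 + 8.4 + 7.2 − 2.8 + 6.6 + 3.6) / 7 = 5.6143%
Σ(R_i − R̄_i)(R_m − R̄_m) = 73.2600  ⇒  Cov = 73.2600 / 6 = 12.2100
Σ(R_m − R̄_m)² = 113.0086  ⇒  Var(R_m) = 113.0086 / 6 = 18.8348
β = Cov / Var(R_m) = 12.2100 / 18.8348 = 0.6483
E(R) = R_f + β × MRP = 5.8% + 0.6483 × 9.0% = 11.63%

11.63%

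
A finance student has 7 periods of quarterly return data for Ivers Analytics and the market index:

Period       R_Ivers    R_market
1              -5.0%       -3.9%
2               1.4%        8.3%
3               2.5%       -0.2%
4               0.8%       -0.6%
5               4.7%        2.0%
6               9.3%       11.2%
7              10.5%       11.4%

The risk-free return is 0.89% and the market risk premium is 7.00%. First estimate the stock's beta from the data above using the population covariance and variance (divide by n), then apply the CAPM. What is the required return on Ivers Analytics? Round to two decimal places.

Mean R_i = (-5.0 + 1.4 + 2.5 + 0.8 + 4.7 + 9.3 + 10.5) / 7 = 3.4571%
Mean R_m = (-3.9 + 8.3 − 0.2 − 0.6 + 2.0 + 11.2 + 11.4) / 7 = 4.0286%
Σ(R_i − R̄_i)(R_m − R̄_m) = 165.9086  ⇒  Cov = 165.9086 / 7 = 23.7012
Σ(R_m − R̄_m)² = 230.2943  ⇒  Var(R_m) = 230.2943 / 7 = 32.8992
β = Cov / Var(R_m) = 23.7012 / 32.8992 = 0.7204
E(R) = R_f + β × MRP = 0.89% + 0.7204 × 7.00% = 5.93%

5.93%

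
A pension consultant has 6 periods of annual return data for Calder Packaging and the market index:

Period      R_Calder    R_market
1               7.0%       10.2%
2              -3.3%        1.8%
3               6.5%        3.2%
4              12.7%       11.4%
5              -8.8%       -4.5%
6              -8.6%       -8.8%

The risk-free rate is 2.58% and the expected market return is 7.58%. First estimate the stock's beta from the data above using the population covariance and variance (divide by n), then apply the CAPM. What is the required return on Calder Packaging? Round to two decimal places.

Mean R_i = (7.0 − 3.3 + 6.5 + 12.7 − 8.8 − 8.6) / 6 = 0.9167%
Mean R_m = (10.2 + 1.8 + 3.2 + 11.4 − 4.5 − 8.8) / 6 = 2.2167%
Σ(R_i − R̄_i)(R_m − R̄_m) = 334.1283  ⇒  Cov = 334.1283 / 6 = 55.6881
Σ(R_m − R̄_m)² = 315.6883  ⇒  Var(R_m) = 315.6883 / 6 = 52.6147
β = Cov / Var(R_m) = 55.6881 / 52.6147 = 1.0584
MRP = 7.58% − 2.58% = 5.00%
E(R) = R_f + β × MRP = 2.58% + 1.0584 × 5.00% = 7.87%

7.87%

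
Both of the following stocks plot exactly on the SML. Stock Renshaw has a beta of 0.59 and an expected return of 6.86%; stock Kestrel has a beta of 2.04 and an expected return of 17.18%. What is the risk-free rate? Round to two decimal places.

Both satisfy E(R) = R_f + β·MRP, so the slope of the SML is
MRP = (17.18% − 6.86%) / (2.04 − 0.59) = 10.32% / 1.45 = 7.1172%
R_f = E(R_Renshaw) − β_Renshaw·MRP = 6.86% − 0.59 × 7.1172% = 2.6609%

2.66%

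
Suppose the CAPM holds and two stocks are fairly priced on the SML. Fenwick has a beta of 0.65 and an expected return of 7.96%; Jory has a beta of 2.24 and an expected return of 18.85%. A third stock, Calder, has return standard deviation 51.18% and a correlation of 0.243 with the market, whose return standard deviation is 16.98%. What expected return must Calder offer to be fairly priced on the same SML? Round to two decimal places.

8.52%

MRP = (18.85% − 7.96%) / (2.24 − 0.65) = 6.8491%
R_f = 7.96% − 0.65 × 6.8491% = 3.5081%
β_Calder = ρ·σ_i/σ_m = 0.243 × 51.18 / 16.98 = 0.7324
E(R_Calder) = R_f + β × MRP = 3.5081% + 0.7324 × 6.8491% = 8.52%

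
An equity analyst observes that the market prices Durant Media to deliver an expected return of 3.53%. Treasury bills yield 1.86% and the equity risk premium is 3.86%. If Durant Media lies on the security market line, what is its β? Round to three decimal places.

β = (E(R) − R_f) / MRP = (3.53% − 1.86%) / 3.86% = 1.67% / 3.86% = 0.433

0.433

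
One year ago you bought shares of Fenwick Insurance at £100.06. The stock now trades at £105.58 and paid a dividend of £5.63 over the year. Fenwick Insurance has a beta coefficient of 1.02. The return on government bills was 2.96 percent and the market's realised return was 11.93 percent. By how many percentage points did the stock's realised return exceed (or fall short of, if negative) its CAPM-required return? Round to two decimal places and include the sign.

Realised HPR = (P1 + D1 − P0) / P0 = (105.58 + 5.63 − 100.06) / 100.06 = 11.15 / 100.06 = 11.1433%
MRP = 11.93% − 2.96% = 8.97%
CAPM required = R_f + β·MRP = 2.96% + 1.02 × 8.97% = 12.1094%
α = realised − required = 11.1433% − 12.1094% = -0.97%

-0.97%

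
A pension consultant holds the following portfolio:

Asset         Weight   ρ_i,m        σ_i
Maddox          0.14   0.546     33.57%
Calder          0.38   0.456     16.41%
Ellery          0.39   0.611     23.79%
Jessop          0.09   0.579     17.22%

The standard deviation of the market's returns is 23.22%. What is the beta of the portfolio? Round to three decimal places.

β_Maddox = 0.546 × 33.57% / 23.22% = 0.7894
β_Calder = 0.456 × 16.41% / 23.22% = 0.3223
β_Ellery = 0.611 × 23.79% / 23.22% = 0.6260
β_Jessop = 0.579 × 17.22% / 23.22% = 0.4294
β_P = Σ w_i β_i = 0.14×0.7894 + 0.38×0.3223 + 0.39×0.6260 + 0.09×0.4294 = 0.5158

0.516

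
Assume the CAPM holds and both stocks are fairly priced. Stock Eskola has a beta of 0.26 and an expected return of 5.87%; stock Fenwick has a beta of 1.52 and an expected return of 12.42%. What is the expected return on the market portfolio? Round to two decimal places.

9.72%

Both satisfy E(R) = R_f + β·MRP, so the slope of the SML is
MRP = (12.42% − 5.87%) / (1.52 − 0.26) = 6.55% / 1.26 = 5.1984%
R_f = E(R_Eskola) − β_Eskola·MRP = 5.87% − 0.26 × 5.1984% = 4.5184%
E(R_m) = R_f + MRP = 4.5184% + 5.1984% = 9.72%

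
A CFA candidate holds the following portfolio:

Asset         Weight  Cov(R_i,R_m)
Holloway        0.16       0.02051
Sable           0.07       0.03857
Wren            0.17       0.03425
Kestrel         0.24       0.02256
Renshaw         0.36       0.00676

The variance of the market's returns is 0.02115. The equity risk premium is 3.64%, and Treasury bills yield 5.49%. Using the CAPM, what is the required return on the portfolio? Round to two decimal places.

8.87%

β_Holloway = 0.02051 / 0.02115 = 0.9697
β_Sable = 0.03857 / 0.02115 = 1.8236
β_Wren = 0.03425 / 0.02115 = 1.6194
β_Kestrel = 0.02256 / 0.02115 = 1.0667
β_Renshaw = 0.00676 / 0.02115 = 0.3196
β_P = Σ w_i β_i = 0.16×0.9697 + 0.07×1.8236 + 0.17×1.6194 + 0.24×1.0667 + 0.36×0.3196 = 0.9292
E(R_P) = R_f + β_P × MRP = 5.49% + 0.9292 × 3.64% = 8.87%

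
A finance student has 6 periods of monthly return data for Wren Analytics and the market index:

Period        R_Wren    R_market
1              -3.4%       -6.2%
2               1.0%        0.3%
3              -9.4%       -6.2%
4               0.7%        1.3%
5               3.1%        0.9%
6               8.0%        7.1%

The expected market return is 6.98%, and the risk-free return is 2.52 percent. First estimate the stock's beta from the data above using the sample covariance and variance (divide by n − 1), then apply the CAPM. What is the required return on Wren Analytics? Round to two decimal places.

7.38%

Mean R_i = (-3.4 + 1.0 − 9.4 + 0.7 + 3.1 + 8.0) / 6 = 0.0000%
Mean R_m = (-6.2 + 0.3 − 6.2 + 1.3 + 0.9 + 7.1) / 6 = -0.4667%
Σ(R_i − R̄_i)(R_m − R̄_m) = 140.1600  ⇒  Cov = 140.1600 / 5 = 28.0320
Σ(R_m − R̄_m)² = 128.5733  ⇒  Var(R_m) = 128.5733 / 5 = 25.7147
β = Cov / Var(R_m) = 28.0320 / 25.7147 = 1.0901
MRP = 6.98% − 2.52% = 4.46%
E(R) = R_f + β × MRP = 2.52% + 1.0901 × 4.46% = 7.38%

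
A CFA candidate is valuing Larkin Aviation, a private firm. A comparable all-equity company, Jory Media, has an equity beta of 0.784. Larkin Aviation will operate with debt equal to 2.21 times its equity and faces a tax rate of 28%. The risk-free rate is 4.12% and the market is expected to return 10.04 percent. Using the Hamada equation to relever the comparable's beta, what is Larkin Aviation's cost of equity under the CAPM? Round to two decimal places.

16.15%

β_L = β_U × [1 + (1 − t)(D/E)] = 0.784 × [1 + (1 − 0.28) × 2.21]
    = 0.784 × [1 + 0.72 × 2.21] = 0.784 × 2.5912 = 2.0315
MRP = 10.04% − 4.12% = 5.92%
E(R) = R_f + β_L × MRP = 4.12% + 2.0315 × 5.92% = 16.15%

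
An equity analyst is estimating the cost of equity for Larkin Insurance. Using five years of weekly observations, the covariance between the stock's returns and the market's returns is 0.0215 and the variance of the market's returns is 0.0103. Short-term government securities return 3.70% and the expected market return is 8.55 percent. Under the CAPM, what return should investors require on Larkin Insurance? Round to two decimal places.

13.82%

β = Cov(R_i, R_m) / Var(R_m) = 0.0215 / 0.0103 = 2.0874
MRP = 8.55% − 3.70% = 4.85%
E(R) = R_f + β × MRP = 3.70% + 2.0874 × 4.85% = 13.82%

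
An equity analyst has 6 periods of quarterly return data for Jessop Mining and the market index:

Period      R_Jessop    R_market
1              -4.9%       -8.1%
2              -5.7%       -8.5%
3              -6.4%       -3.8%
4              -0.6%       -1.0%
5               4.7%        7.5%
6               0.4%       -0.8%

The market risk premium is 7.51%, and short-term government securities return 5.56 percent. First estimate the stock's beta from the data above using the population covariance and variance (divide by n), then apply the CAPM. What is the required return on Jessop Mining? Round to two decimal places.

10.62%

Mean R_i = (-4.9 − 5.7 − 6.4 − 0.6 + 4.7 + 0.4) / 6 = -2.0833%
Mean R_m = (-8.1 − 8.5 − 3.8 − 1.0 + 7.5 − 0.8) / 6 = -2.4500%
Σ(R_i − R̄_i)(R_m − R̄_m) = 117.3650  ⇒  Cov = 117.3650 / 6 = 19.5608
Σ(R_m − R̄_m)² = 174.1750  ⇒  Var(R_m) = 174.1750 / 6 = 29.0292
β = Cov / Var(R_m) = 19.5608 / 29.0292 = 0.6738
E(R) = R_f + β × MRP = 5.56% + 0.6738 × 7.51% = 10.62%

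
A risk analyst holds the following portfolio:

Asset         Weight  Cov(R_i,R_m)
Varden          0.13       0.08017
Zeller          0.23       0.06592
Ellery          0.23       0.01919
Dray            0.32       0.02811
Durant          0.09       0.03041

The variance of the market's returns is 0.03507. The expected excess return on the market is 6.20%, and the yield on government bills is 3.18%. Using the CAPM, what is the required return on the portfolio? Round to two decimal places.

β_Varden = 0.08017 / 0.03507 = 2.2860
β_Zeller = 0.06592 / 0.03507 = 1.8797
β_Ellery = 0.01919 / 0.03507 = 0.5472
β_Dray = 0.02811 / 0.03507 = 0.8015
β_Durant = 0.03041 / 0.03507 = 0.8671
β_P = Σ w_i β_i = 0.13×2.2860 + 0.23×1.8797 + 0.23×0.5472 + 0.32×0.8015 + 0.09×0.8671 = 1.1899
E(R_P) = R_f + β_P × MRP = 3.18% + 1.1899 × 6.20% = 10.56%

10.56%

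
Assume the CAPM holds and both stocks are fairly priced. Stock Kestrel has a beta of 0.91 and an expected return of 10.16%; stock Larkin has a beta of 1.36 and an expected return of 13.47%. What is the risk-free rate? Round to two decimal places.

Both satisfy E(R) = R_f + β·MRP, so the slope of the SML is
MRP = (13.47% − 10.16%) / (1.36 − 0.91) = 3.31% / 0.45 = 7.3556%
R_f = E(R_Kestrel) − β_Kestrel·MRP = 10.16% − 0.91 × 7.3556% = 3.4664%

3.47%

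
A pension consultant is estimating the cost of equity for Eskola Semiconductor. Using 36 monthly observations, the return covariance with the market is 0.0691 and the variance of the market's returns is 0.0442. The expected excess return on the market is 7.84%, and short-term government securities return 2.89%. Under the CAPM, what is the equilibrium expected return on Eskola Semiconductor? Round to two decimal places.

15.15%

β = Cov(R_i, R_m) / Var(R_m) = 0.0691 / 0.0442 = 1.5633
E(R) = R_f + β × MRP = 2.89% + 1.5633 × 7.84% = 15.15%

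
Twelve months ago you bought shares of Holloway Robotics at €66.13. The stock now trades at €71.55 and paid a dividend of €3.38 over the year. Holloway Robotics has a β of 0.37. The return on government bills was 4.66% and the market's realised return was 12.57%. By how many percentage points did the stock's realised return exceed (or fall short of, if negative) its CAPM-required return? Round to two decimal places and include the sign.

+5.72%

Realised HPR = (P1 + D1 − P0) / P0 = (71.55 + 3.38 − 66.13) / 66.13 = 8.80 / 66.13 = 13.3071%
MRP = 12.57% − 4.66% = 7.91%
CAPM required = R_f + β·MRP = 4.66% + 0.37 × 7.91% = 7.5867%
α = realised − required = 13.3071% − 7.5867% = +5.72%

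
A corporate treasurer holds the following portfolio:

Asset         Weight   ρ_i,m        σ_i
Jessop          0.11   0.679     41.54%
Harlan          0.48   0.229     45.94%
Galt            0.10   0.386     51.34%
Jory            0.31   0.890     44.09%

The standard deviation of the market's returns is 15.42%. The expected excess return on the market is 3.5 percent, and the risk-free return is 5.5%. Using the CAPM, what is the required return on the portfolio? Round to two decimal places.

10.56%

β_Jessop = 0.679 × 41.54% / 15.42% = 1.8292
β_Harlan = 0.229 × 45.94% / 15.42% = 0.6822
β_Galt = 0.386 × 51.34% / 15.42% = 1.2852
β_Jory = 0.890 × 44.09% / 15.42% = 2.5448
β_P = Σ w_i β_i = 0.11×1.8292 + 0.48×0.6822 + 0.10×1.2852 + 0.31×2.5448 = 1.4461
E(R_P) = R_f + β_P × MRP = 5.5% + 1.4461 × 3.5% = 10.56%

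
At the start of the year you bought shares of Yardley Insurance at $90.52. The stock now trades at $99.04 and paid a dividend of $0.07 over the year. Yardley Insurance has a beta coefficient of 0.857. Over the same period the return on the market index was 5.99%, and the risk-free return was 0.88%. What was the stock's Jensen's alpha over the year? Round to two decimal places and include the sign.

+4.23%

Realised HPR = (P1 + D1 − P0) / P0 = (99.04 + 0.07 − 90.52) / 90.52 = 8.59 / 90.52 = 9.4896%
MRP = 5.99% − 0.88% = 5.11%
CAPM required = R_f + β·MRP = 0.88% + 0.857 × 5.11% = 5.25927%
α = realised − required = 9.4896% − 5.25927% = +4.23%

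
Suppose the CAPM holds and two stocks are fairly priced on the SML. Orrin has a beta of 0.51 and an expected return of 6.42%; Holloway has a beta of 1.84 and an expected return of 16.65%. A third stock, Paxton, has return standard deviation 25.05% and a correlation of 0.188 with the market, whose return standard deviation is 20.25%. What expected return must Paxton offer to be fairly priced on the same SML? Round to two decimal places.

MRP = (16.65% − 6.42%) / (1.84 − 0.51) = 7.6917%
R_f = 6.42% − 0.51 × 7.6917% = 2.4972%
β_Paxton = ρ·σ_i/σ_m = 0.188 × 25.05 / 20.25 = 0.2326
E(R_Paxton) = R_f + β × MRP = 2.4972% + 0.2326 × 7.6917% = 4.29%

4.29%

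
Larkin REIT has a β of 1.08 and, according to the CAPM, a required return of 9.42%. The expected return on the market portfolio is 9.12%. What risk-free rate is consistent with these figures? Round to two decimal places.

E(R) = R_f + β(E(R_m) − R_f) = R_f(1 − β) + β·E(R_m)
9.42% = R_f × (1 − 1.08) + 1.08 × 9.12%
9.42% = R_f × -0.08 + 9.8496%
R_f = (9.42% − 9.8496%) / -0.08 = 5.37%

5.37%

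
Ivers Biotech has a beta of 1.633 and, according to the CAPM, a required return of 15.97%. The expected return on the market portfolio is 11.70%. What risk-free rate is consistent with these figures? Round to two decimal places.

E(R) = R_f + β(E(R_m) − R_f) = R_f(1 − β) + β·E(R_m)
15.97% = R_f × (1 − 1.633) + 1.633 × 11.70%
15.97% = R_f × -0.633 + 19.10610%
R_f = (15.97% − 19.10610%) / -0.633 = 4.95%

4.95%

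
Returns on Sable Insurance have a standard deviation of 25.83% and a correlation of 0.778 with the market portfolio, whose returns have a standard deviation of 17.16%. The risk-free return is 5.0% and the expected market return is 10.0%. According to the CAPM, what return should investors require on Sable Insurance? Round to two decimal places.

β = ρ × σ_i / σ_m = 0.778 × 25.83% / 17.16% = 1.1711
MRP = 10.0% − 5.0% = 5.00%
E(R) = 5.0% + 1.1711 × 5.0% = 10.86%

10.86%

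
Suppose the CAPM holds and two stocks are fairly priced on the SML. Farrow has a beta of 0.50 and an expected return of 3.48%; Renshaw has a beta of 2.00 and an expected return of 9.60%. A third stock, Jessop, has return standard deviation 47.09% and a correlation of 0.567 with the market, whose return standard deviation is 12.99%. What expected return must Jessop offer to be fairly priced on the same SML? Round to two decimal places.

9.83%

MRP = (9.60% − 3.48%) / (2.00 − 0.50) = 4.0800%
R_f = 3.48% − 0.50 × 4.0800% = 1.4400%
β_Jessop = ρ·σ_i/σ_m = 0.567 × 47.09 / 12.99 = 2.0554
E(R_Jessop) = R_f + β × MRP = 1.4400% + 2.0554 × 4.0800% = 9.83%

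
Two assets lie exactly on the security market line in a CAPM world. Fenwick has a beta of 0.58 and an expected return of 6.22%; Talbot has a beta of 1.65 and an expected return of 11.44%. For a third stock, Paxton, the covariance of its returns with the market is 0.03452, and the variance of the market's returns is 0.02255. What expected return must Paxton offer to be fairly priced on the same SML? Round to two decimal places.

MRP = (11.44% − 6.22%) / (1.65 − 0.58) = 4.8785%
R_f = 6.22% − 0.58 × 4.8785% = 3.3905%
β_Paxton = Cov / Var(R_m) = 0.03452 / 0.02255 = 1.5308
E(R_Paxton) = R_f + β × MRP = 3.3905% + 1.5308 × 4.8785% = 10.86%

10.86%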